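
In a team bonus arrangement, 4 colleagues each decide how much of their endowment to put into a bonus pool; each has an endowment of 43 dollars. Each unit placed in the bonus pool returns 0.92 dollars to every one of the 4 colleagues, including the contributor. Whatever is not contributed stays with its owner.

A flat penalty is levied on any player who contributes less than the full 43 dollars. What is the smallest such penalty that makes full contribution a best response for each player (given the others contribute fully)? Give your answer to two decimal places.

3.44 dollars

Given the others contribute fully, the best deviation is to contribute 0 (any partial contribution still incurs the fine and gives up units whose private return 0.92 is below 1).
Deviating from 43 to 0 saves 43 dollars but forfeits the deviator's share of the drop in the bonus pool: 0.92 × 43 = 39.56.
So the deviation gain is 43 − 39.56 = 3.44, and the fine must be at least 3.44 dollars to wipe it out.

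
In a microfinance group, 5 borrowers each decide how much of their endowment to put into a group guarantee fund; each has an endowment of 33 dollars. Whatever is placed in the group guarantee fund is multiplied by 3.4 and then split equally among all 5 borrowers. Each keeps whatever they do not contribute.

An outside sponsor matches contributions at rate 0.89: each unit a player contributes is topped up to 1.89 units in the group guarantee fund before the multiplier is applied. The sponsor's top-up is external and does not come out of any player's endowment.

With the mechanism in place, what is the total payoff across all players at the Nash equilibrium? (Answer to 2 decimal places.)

Under the mechanism each unit contributed yields 3.4 × 1.89 / 5 = 1.2852 back to its contributor per unit of net cost, which exceeds 1, making full contribution the dominant choice for everyone.
At the Nash equilibrium everyone contributes 33. Group total payoff = 3.4 × 1.89 × 165 = 1060.29.

1060.29 dollars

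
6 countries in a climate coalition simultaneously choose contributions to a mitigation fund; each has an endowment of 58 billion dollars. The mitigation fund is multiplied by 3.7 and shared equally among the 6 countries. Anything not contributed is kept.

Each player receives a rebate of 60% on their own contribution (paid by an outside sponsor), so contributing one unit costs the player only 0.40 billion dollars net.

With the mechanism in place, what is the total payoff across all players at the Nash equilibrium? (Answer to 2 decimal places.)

Under the mechanism each unit contributed yields (3.7/6) / 0.40 = 1.5417 back to its contributor per unit of net cost, which exceeds 1, making full contribution the dominant choice for everyone.
At the Nash equilibrium everyone contributes 58. Group total payoff = 6 × (58 × 0.60 + 3.7 × 58) = 1496.40.

1496.40 billion dollars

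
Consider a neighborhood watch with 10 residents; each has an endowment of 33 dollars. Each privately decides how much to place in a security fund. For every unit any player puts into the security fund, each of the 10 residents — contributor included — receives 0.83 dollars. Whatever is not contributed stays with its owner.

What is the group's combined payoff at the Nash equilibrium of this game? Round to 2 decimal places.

The private return per contributed unit is 0.83 < 1, so contributing 0 is dominant for every player. At the Nash equilibrium everyone keeps their 33, and the group total is 10 × 33 = 330.

330.00 dollars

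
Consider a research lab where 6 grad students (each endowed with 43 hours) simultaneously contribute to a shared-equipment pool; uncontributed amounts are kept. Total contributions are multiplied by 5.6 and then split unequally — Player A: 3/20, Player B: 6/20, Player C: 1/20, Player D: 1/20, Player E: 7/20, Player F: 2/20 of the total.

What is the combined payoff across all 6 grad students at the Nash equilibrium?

Each unit j contributes comes back to j as 5.6 × (j's share), so j prefers to contribute only if that share exceeds 1/5.6 = 0.1786; otherwise keeping the unit dominates.
Player B and Player E clear that bar, contributing 43 each; the remaining 4 contribute 0. Total contributed: 86.
The shared-equipment pool pays out 5.6 × 86 = 481.60 in total (split across the unequal shares, but the aggregate is all that matters for the group sum).
The 4 free-riders keep 43 each, adding 172. Group total = 172 + 481.60 = 653.60.

653.60 hours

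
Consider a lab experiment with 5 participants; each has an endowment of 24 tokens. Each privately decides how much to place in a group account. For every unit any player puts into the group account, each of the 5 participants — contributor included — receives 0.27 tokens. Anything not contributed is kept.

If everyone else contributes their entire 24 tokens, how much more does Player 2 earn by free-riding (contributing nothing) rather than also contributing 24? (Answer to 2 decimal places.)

17.52 tokens

Switching from a contribution of 24 to 0 lets Player 2 keep an extra 24 tokens, but lowers the group account by 24, which costs Player 2 their own share of that drop: 0.27 × 24 = 6.48.
Net gain = 24 − 6.48 = 17.52. The private return per contributed unit (0.27) is below 1, so free-riding is indeed the best response regardless of what the others do.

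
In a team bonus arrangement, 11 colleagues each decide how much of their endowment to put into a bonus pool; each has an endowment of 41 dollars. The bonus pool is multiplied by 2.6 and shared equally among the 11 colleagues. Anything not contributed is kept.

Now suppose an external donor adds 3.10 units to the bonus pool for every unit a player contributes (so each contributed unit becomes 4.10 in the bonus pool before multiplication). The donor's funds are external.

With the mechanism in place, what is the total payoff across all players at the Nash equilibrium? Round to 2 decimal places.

With the mechanism, a contributed unit returns 2.6 × 4.10 / 11 = 0.9691 per unit of net cost — still below 1 — so contributing 0 remains dominant for every player.
Everyone keeps their endowment and the group total is 11 × 41 = 451.

451.00 dollars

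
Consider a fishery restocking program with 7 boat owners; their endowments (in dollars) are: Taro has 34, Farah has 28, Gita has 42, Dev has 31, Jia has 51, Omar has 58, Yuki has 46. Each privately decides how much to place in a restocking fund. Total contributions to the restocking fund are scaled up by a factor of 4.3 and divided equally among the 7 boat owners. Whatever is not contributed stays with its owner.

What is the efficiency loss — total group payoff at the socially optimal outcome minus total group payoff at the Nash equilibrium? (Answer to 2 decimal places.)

The private return per contributed unit is 4.3/7 = 0.6143 < 1 for every player regardless of endowment, so the Nash equilibrium is zero contribution and the group total is Σ E_j = 34 + 28 + 42 + 31 + 51 + 58 + 46 = 290.
Each contributed unit returns 4.300 to the group, so the social optimum is full contribution by everyone: group total = 4.300 × 290 = 1247.00.
Efficiency loss = (4.300 − 1) × 290 = 957.00.

957.00 dollars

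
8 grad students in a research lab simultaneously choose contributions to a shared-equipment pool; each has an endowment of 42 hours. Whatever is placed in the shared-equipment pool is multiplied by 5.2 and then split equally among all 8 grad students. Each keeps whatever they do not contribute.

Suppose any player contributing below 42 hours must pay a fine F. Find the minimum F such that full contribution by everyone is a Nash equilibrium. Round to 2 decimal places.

Given the others contribute fully, the best deviation is to contribute 0 (any partial contribution still incurs the fine and gives up units whose private return 0.6500 is below 1).
Deviating from 42 to 0 saves 42 hours but forfeits the deviator's share of the drop in the shared-equipment pool: 5.2/8 × 42 = 27.30.
So the deviation gain is 42 − 27.30 = 14.70, and the fine must be at least 14.70 hours to wipe it out.

14.70 hours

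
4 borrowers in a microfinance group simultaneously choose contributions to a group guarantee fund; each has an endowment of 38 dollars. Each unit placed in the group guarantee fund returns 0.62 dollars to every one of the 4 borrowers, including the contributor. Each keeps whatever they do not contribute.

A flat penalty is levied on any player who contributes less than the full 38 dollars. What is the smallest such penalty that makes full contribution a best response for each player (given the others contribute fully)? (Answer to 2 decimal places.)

Given the others contribute fully, the best deviation is to contribute 0 (any partial contribution still incurs the fine and gives up units whose private return 0.62 is below 1).
Deviating from 38 to 0 saves 38 dollars but forfeits the deviator's share of the drop in the group guarantee fund: 0.62 × 38 = 23.56.
So the deviation gain is 38 − 23.56 = 14.44, and the fine must be at least 14.44 dollars to wipe it out.

14.44 dollars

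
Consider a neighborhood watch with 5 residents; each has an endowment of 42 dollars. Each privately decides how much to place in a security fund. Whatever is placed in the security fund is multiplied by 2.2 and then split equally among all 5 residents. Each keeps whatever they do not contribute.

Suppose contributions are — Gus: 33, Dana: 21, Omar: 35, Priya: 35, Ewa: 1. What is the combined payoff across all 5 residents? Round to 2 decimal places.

Total contributed: 33 + 21 + 35 + 35 + 1 = 125; total kept: 5 × 42 − 125 = 85.
The security fund pays out 2.2 × 125 = 275.00 in aggregate.
Group total = 85 + 275.00 = 360.00.

360.00 dollars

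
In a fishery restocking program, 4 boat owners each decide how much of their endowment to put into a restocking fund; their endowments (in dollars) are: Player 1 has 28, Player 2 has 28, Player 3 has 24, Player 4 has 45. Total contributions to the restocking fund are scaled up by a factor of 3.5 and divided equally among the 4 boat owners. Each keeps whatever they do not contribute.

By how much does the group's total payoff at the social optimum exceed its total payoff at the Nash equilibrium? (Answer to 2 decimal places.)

The private return per contributed unit is 3.5/4 = 0.8750 < 1 for every player regardless of endowment, so the Nash equilibrium is zero contribution and the group total is Σ E_j = 28 + 28 + 24 + 45 = 125.
Each contributed unit returns 3.500 to the group, so the social optimum is full contribution by everyone: group total = 3.500 × 125 = 437.50.
Efficiency loss = (3.500 − 1) × 125 = 312.50.

312.50 dollars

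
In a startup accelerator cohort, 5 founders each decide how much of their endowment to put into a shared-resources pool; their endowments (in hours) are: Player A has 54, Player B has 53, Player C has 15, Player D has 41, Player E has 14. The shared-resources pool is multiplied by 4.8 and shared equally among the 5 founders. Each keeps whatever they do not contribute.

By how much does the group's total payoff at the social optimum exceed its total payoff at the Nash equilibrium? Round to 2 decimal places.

672.60 hours

The private return per contributed unit is 4.8/5 = 0.9600 < 1 for every player regardless of endowment, so the Nash equilibrium is zero contribution and the group total is Σ E_j = 54 + 53 + 15 + 41 + 14 = 177.
Each contributed unit returns 4.800 to the group, so the social optimum is full contribution by everyone: group total = 4.800 × 177 = 849.60.
Efficiency loss = (4.800 − 1) × 177 = 672.60.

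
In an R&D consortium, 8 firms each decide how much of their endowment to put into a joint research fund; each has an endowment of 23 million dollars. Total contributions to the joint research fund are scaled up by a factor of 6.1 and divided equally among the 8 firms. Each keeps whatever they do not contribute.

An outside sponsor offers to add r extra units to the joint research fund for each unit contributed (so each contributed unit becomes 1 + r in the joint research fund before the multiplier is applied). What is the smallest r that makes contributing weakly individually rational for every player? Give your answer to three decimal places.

With matching at rate r, one contributed unit becomes (1 + r) in the joint research fund and returns 6.1 × (1 + r) / 8 to the contributor.
Setting this equal to 1: 1 + r = 8/6.1 = 1.3115.
So the minimum matching rate is r = 1.3115 − 1 = 0.311.

0.311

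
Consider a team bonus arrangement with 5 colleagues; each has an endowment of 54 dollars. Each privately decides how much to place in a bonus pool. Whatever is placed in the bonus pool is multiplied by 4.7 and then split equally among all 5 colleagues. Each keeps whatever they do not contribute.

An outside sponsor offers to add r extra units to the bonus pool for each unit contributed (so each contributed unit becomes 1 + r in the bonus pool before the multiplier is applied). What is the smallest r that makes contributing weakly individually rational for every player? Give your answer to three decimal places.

With matching at rate r, one contributed unit becomes (1 + r) in the bonus pool and returns 4.7 × (1 + r) / 5 to the contributor.
Setting this equal to 1: 1 + r = 5/4.7 = 1.0638.
So the minimum matching rate is r = 1.0638 − 1 = 0.064.

0.064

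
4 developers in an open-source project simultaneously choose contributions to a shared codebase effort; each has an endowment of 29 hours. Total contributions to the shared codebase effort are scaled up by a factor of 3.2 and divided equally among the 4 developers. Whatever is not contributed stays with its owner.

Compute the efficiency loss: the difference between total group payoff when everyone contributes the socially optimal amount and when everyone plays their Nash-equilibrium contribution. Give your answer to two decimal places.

255.20 hours

Each contributed unit returns 3.2/4 = 0.8000 to its contributor — below 1 — so contributing 0 is dominant for every player. At the Nash equilibrium everyone keeps their 29, and the group total is 4 × 29 = 116.
Each contributed unit returns 3.200 to the group as a whole (0.8000 to each of 4 players), which exceeds 1, so the social optimum is full contribution: group total = 3.200 × 116 = 371.20.
Efficiency loss = 371.20 − 116 = 255.20.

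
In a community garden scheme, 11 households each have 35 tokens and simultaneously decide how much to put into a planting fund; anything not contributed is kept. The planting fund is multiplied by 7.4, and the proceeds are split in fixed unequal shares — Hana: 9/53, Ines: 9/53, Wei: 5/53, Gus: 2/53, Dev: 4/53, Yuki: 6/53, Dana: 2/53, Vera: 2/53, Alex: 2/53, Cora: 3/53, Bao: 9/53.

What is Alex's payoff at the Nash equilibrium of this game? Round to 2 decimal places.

Each unit j contributes comes back to j as 7.4 × (j's share), so j prefers to contribute only if that share exceeds 1/7.4 = 0.1351; otherwise keeping the unit dominates.
Hana, Ines and Bao clear that bar, contributing 35 each; the remaining 8 contribute 0. Total contributed: 105.
Alex keeps 35 and receives 7.4 × 105 × 2/53 = 29.32 from the planting fund, for a payoff of 64.32.

64.32 tokens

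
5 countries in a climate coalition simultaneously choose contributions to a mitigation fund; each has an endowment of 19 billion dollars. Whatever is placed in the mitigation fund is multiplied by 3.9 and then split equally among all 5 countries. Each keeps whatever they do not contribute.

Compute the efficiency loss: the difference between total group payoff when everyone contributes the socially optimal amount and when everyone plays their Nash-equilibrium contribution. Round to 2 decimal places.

Each contributed unit returns 3.9/5 = 0.7800 to its contributor — below 1 — so contributing 0 is dominant for every player. At the Nash equilibrium everyone keeps their 19, and the group total is 5 × 19 = 95.
Each contributed unit returns 3.900 to the group as a whole (0.7800 to each of 5 players), which exceeds 1, so the social optimum is full contribution: group total = 3.900 × 95 = 370.50.
Efficiency loss = 370.50 − 95 = 275.50.

275.50 billion dollars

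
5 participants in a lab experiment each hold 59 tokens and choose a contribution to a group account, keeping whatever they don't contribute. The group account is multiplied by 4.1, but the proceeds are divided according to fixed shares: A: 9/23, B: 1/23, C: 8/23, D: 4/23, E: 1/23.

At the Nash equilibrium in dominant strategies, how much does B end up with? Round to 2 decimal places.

80.03 tokens

Each unit j contributes comes back to j as 4.1 × (j's share), so j prefers to contribute only if that share exceeds 1/4.1 = 0.2439; otherwise keeping the unit dominates.
A and C are above the threshold, contributing 59 each; the remaining 3 contribute 0. Total contributed: 118.
B keeps 59 and receives 4.1 × 118 × 1/23 = 21.03 from the group account, for a payoff of 80.03.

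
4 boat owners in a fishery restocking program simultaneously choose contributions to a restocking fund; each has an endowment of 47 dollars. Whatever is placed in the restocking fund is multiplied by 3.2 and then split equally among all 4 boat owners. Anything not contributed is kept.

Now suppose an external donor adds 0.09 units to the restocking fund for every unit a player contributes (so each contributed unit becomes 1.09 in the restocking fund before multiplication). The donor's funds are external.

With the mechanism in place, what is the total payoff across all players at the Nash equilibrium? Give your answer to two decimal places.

The effective private return is 3.2 × 1.09 / 4 = 0.8720, which is still under 1, so the mechanism doesn't change anyone's dominant strategy: zero contribution.
Everyone keeps their endowment and the group total is 4 × 47 = 188.

188.00 dollars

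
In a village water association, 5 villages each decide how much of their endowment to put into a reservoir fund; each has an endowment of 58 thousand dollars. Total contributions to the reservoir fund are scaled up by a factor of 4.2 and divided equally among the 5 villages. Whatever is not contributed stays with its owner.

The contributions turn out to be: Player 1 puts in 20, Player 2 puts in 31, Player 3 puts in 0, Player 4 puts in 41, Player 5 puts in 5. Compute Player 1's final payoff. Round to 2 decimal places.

119.48 thousand dollars

Total contributed: 20 + 31 + 0 + 41 + 5 = 97.
Each receives 4.2 × 97 / 5 = 81.48 from the reservoir fund.
Player 1 keeps 58 − 20 = 38, so Player 1's payoff is 38 + 81.48 = 119.48.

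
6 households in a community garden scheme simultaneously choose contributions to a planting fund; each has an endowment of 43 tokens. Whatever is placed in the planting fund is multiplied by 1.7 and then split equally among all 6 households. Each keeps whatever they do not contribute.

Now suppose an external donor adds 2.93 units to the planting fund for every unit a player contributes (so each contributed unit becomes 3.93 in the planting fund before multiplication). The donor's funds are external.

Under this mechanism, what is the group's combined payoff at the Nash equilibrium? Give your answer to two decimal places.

1723.70 tokens

The effective private return per unit is now 1.7 × 3.93 / 6 = 1.1135 > 1, so every player's dominant strategy flips to full contribution.
At the Nash equilibrium everyone contributes 43. Group total payoff = 1.7 × 3.93 × 258 = 1723.70.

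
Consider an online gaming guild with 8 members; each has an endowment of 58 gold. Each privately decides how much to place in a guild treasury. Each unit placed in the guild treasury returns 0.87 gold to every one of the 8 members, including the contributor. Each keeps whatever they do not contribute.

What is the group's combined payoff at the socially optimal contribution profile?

3229.44 gold

Each contributed unit returns 6.960 to the group as a whole (0.87 to each of 8 players), which exceeds 1, so the social optimum is full contribution: group total = 6.960 × 464 = 3229.44.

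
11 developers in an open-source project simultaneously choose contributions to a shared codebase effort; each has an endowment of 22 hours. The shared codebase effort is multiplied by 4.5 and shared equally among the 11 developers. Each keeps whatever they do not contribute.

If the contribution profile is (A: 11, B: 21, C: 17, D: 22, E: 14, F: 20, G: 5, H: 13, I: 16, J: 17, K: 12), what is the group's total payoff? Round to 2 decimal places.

830.00 hours

Total contributed: 11 + 21 + 17 + 22 + 14 + 20 + 5 + 13 + 16 + 17 + 12 = 168; total kept: 11 × 22 − 168 = 74.
The shared codebase effort pays out 4.5 × 168 = 756.00 in aggregate.
Group total = 74 + 756.00 = 830.00.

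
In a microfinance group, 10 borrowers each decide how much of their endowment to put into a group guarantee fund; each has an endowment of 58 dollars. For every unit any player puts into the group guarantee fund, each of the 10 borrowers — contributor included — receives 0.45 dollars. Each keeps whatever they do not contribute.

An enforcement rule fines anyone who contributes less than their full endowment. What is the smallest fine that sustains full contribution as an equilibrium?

31.90 dollars

Given the others contribute fully, the best deviation is to contribute 0 (any partial contribution still incurs the fine and gives up units whose private return 0.45 is below 1).
Deviating from 58 to 0 saves 58 dollars but forfeits the deviator's share of the drop in the group guarantee fund: 0.45 × 58 = 26.10.
So the deviation gain is 58 − 26.10 = 31.90, and the fine must be at least 31.90 dollars to wipe it out.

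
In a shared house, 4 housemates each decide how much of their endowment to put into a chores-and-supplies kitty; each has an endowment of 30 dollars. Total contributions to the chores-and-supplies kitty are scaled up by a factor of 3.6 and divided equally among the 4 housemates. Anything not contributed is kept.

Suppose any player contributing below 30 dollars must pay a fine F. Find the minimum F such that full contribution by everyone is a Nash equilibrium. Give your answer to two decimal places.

3.00 dollars

Given the others contribute fully, the best deviation is to contribute 0 (any partial contribution still incurs the fine and gives up units whose private return 0.9000 is below 1).
Deviating from 30 to 0 saves 30 dollars but forfeits the deviator's share of the drop in the chores-and-supplies kitty: 3.6/4 × 30 = 27.00.
So the deviation gain is 30 − 27.00 = 3.00, and the fine must be at least 3.00 dollars to wipe it out.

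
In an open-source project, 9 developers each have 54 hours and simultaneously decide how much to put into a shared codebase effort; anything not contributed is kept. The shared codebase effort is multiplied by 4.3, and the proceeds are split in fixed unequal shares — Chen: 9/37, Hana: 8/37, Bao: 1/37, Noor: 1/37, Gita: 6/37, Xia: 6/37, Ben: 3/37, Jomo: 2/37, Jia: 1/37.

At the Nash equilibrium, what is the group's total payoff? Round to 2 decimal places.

664.20 hours

For player j, contributing a unit is worthwhile iff 4.3 × (j's share) ≥ 1, i.e. iff j's share is at least 0.2326.
Only Chen (9/37) clears that bar, contributing 54; the remaining 8 contribute 0. Total contributed: 54.
The shared codebase effort pays out 4.3 × 54 = 232.20 in total (split across the unequal shares, but the aggregate is all that matters for the group sum).
The 8 free-riders keep 54 each, adding 432. Group total = 432 + 232.20 = 664.20.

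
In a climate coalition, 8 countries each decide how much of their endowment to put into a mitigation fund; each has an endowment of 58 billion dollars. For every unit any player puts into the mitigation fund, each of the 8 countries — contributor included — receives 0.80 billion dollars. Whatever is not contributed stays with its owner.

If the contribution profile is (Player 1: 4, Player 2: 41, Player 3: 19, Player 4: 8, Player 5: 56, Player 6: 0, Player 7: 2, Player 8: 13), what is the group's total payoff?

Total contributed: 4 + 41 + 19 + 8 + 56 + 0 + 2 + 13 = 143; total kept: 8 × 58 − 143 = 321.
The mitigation fund pays out 0.80 × 8 × 143 = 915.20 in aggregate.
Group total = 321 + 915.20 = 1236.20.

1236.20 billion dollars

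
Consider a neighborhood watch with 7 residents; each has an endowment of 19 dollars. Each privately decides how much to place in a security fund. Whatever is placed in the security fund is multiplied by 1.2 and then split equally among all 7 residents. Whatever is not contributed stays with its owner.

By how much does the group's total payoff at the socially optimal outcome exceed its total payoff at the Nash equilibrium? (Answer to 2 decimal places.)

26.60 dollars

Each contributed unit returns 1.2/7 = 0.1714 to its contributor — below 1 — so contributing 0 is dominant for every player. At the Nash equilibrium everyone keeps their 19, and the group total is 7 × 19 = 133.
Each contributed unit returns 1.200 to the group as a whole (0.1714 to each of 7 players), which exceeds 1, so the social optimum is full contribution: group total = 1.200 × 133 = 159.60.
Efficiency loss = 159.60 − 133 = 26.60.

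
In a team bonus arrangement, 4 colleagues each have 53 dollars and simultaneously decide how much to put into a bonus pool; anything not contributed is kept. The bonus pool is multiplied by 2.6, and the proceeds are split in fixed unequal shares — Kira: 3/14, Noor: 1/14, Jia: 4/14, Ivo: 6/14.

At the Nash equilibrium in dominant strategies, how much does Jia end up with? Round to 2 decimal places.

For player j, contributing a unit is worthwhile iff 2.6 × (j's share) ≥ 1, i.e. iff j's share is at least 0.3846.
The only share above 0.3846 is Ivo's 6/14, contributing 53; the remaining 3 contribute 0. Total contributed: 53.
Jia keeps 53 and receives 2.6 × 53 × 4/14 = 39.37 from the bonus pool, for a payoff of 92.37.

92.37 dollars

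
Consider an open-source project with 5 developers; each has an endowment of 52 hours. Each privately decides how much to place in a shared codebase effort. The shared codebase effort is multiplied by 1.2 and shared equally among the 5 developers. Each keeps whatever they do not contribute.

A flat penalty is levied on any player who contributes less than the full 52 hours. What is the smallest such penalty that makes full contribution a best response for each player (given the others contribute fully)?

39.52 hours

Given the others contribute fully, the best deviation is to contribute 0 (any partial contribution still incurs the fine and gives up units whose private return 0.2400 is below 1).
Deviating from 52 to 0 saves 52 hours but forfeits the deviator's share of the drop in the shared codebase effort: 1.2/5 × 52 = 12.48.
So the deviation gain is 52 − 12.48 = 39.52, and the fine must be at least 39.52 hours to wipe it out.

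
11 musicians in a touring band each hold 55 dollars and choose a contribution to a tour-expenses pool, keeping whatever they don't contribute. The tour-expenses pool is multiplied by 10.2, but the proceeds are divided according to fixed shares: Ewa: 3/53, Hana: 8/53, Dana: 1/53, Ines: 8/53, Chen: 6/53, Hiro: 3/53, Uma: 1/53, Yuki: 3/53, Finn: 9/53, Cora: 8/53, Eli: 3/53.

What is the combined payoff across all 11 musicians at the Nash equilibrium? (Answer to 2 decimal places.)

3135.00 dollars

A player with share s gets back 10.2·s per unit contributed, so full contribution is dominant for anyone with s > 1/10.2 = 0.0980 and zero contribution is dominant for anyone below.
The shares above 0.0980 belong to Hana, Ines, Chen, Finn and Cora, contributing 55 each; the remaining 6 contribute 0. Total contributed: 275.
The tour-expenses pool pays out 10.2 × 275 = 2805.00 in total (split across the unequal shares, but the aggregate is all that matters for the group sum).
The 6 free-riders keep 55 each, adding 330. Group total = 330 + 2805.00 = 3135.00.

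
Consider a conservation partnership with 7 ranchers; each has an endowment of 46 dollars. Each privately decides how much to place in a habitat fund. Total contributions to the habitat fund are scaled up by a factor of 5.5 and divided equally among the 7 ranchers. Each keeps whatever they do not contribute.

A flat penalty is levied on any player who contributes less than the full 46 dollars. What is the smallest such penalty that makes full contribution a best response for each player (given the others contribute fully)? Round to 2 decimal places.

Given the others contribute fully, the best deviation is to contribute 0 (any partial contribution still incurs the fine and gives up units whose private return 0.7857 is below 1).
Deviating from 46 to 0 saves 46 dollars but forfeits the deviator's share of the drop in the habitat fund: 5.5/7 × 46 = 36.14.
So the deviation gain is 46 − 36.14 = 9.86, and the fine must be at least 9.86 dollars to wipe it out.

9.86 dollars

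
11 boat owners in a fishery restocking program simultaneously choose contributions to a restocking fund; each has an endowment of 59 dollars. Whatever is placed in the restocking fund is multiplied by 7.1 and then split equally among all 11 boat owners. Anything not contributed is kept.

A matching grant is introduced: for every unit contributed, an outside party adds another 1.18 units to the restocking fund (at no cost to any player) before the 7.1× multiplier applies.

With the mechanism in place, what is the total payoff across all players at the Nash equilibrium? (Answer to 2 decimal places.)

10045.22 dollars

The effective private return per unit is now 7.1 × 2.18 / 11 = 1.4071 > 1, so every player's dominant strategy flips to full contribution.
So the Nash equilibrium is full contribution by all 11; the group earns 7.1 × 2.18 × 649 = 10045.22.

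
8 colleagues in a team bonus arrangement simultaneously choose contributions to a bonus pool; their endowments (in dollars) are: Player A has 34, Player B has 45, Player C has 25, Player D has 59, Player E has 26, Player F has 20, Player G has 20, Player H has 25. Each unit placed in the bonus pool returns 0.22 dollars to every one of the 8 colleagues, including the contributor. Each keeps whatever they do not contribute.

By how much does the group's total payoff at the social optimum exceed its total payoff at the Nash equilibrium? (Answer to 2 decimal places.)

193.04 dollars

The private return per contributed unit is 0.22 < 1 for everyone, so the Nash equilibrium is zero contribution and the group total is Σ E_j = 34 + 45 + 25 + 59 + 26 + 20 + 20 + 25 = 254.
Each contributed unit returns 1.760 to the group, so the social optimum is full contribution by everyone: group total = 1.760 × 254 = 447.04.
Efficiency loss = (1.760 − 1) × 254 = 193.04.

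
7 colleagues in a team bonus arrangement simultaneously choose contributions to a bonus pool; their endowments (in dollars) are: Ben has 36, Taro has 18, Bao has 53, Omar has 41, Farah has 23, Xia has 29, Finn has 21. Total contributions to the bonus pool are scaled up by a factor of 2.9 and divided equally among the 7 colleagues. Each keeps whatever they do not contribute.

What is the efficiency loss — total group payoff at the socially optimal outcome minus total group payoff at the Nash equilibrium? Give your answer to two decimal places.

The private return per contributed unit is 2.9/7 = 0.4143 < 1 for every player regardless of endowment, so the Nash equilibrium is zero contribution and the group total is Σ E_j = 36 + 18 + 53 + 41 + 23 + 29 + 21 = 221.
Each contributed unit returns 2.900 to the group, so the social optimum is full contribution by everyone: group total = 2.900 × 221 = 640.90.
Efficiency loss = (2.900 − 1) × 221 = 419.90.

419.90 dollars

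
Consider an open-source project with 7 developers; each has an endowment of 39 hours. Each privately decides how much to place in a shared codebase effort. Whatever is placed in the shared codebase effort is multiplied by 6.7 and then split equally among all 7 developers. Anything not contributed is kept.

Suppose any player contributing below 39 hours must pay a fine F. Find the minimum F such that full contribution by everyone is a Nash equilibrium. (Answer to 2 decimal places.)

1.67 hours

Given the others contribute fully, the best deviation is to contribute 0 (any partial contribution still incurs the fine and gives up units whose private return 0.9571 is below 1).
Deviating from 39 to 0 saves 39 hours but forfeits the deviator's share of the drop in the shared codebase effort: 6.7/7 × 39 = 37.33.
So the deviation gain is 39 − 37.33 = 1.67, and the fine must be at least 1.67 hours to wipe it out.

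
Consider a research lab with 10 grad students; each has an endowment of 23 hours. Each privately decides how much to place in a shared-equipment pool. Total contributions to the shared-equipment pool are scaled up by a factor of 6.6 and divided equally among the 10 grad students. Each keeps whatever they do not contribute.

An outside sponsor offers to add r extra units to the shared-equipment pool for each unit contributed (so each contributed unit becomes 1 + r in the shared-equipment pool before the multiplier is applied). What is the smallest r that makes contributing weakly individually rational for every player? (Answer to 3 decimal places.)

With matching at rate r, one contributed unit becomes (1 + r) in the shared-equipment pool and returns 6.6 × (1 + r) / 10 to the contributor.
Setting this equal to 1: 1 + r = 10/6.6 = 1.5152.
So the minimum matching rate is r = 1.5152 − 1 = 0.515.

0.515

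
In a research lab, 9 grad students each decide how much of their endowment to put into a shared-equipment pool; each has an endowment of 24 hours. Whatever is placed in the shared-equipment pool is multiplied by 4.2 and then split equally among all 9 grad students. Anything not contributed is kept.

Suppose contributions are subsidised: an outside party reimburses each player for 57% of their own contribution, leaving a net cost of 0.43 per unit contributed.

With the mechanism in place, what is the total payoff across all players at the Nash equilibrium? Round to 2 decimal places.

The effective private return per unit is now (4.2/9) / 0.43 = 1.0853 > 1, so every player's dominant strategy flips to full contribution.
At the Nash equilibrium everyone contributes 24. Group total payoff = 9 × (24 × 0.57 + 4.2 × 24) = 1030.32.

1030.32 hours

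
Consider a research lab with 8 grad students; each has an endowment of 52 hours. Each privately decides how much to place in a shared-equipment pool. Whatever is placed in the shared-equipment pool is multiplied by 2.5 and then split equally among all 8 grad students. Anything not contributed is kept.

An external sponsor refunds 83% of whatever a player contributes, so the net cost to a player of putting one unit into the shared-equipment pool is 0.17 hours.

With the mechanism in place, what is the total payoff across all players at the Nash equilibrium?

Under the mechanism each unit contributed yields (2.5/8) / 0.17 = 1.8382 back to its contributor per unit of net cost, which exceeds 1, making full contribution the dominant choice for everyone.
At the Nash equilibrium everyone contributes 52. Group total payoff = 8 × (52 × 0.83 + 2.5 × 52) = 1385.28.

1385.28 hours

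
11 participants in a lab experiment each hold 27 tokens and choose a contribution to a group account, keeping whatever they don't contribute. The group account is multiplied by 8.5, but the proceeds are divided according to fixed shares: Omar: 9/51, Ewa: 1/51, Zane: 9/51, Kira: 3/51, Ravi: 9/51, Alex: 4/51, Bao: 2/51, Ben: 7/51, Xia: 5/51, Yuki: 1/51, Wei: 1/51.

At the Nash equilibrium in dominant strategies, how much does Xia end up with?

117.00 tokens

For player j, contributing a unit is worthwhile iff 8.5 × (j's share) ≥ 1, i.e. iff j's share is at least 0.1176.
The shares above 0.1176 belong to Omar, Zane, Ravi and Ben, contributing 27 each; the remaining 7 contribute 0. Total contributed: 108.
Xia keeps 27 and receives 8.5 × 108 × 5/51 = 90.00 from the group account, for a payoff of 117.00.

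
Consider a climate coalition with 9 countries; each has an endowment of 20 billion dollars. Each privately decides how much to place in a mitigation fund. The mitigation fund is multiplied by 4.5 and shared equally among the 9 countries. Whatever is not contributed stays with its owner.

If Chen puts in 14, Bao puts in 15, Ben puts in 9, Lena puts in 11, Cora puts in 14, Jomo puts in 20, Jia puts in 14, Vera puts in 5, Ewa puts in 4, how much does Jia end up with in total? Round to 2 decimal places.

59.00 billion dollars

Total contributed: 14 + 15 + 9 + 11 + 14 + 20 + 14 + 5 + 4 = 106.
Each receives 4.5 × 106 / 9 = 53.00 from the mitigation fund.
Jia keeps 20 − 14 = 6, so Jia's payoff is 6 + 53.00 = 59.00.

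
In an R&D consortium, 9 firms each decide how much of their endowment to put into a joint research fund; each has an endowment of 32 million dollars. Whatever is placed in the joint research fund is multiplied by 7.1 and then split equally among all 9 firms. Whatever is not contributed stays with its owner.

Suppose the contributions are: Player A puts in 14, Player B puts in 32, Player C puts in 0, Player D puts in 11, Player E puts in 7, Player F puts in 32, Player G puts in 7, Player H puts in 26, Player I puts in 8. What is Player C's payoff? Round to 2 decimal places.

Total contributed: 14 + 32 + 0 + 11 + 7 + 32 + 7 + 26 + 8 = 137.
Each receives 7.1 × 137 / 9 = 108.08 from the joint research fund.
Player C keeps 32 − 0 = 32, so Player C's payoff is 32 + 108.08 = 140.08.

140.08 million dollars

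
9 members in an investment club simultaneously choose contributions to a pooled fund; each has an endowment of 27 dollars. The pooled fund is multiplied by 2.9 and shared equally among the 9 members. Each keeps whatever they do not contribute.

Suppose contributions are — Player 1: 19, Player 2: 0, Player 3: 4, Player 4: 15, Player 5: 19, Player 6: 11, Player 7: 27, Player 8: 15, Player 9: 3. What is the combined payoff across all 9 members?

Total contributed: 19 + 0 + 4 + 15 + 19 + 11 + 27 + 15 + 3 = 113; total kept: 9 × 27 − 113 = 130.
The pooled fund pays out 2.9 × 113 = 327.70 in aggregate.
Group total = 130 + 327.70 = 457.70.

457.70 dollars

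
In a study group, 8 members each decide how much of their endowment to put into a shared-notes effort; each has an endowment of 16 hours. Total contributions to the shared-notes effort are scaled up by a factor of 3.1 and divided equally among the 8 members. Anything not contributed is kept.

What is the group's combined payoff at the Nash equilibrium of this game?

Each contributed unit returns 3.1/8 = 0.3875 to its contributor — below 1 — so contributing 0 is dominant for every player. At the Nash equilibrium everyone keeps their 16, and the group total is 8 × 16 = 128.

128.00 hours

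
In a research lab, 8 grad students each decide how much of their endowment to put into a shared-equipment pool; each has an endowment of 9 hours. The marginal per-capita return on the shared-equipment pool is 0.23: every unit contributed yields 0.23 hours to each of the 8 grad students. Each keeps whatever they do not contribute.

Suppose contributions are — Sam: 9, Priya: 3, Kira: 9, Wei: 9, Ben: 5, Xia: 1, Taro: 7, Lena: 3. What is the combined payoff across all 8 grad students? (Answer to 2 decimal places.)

Total contributed: 9 + 3 + 9 + 9 + 5 + 1 + 7 + 3 = 46; total kept: 8 × 9 − 46 = 26.
The shared-equipment pool pays out 0.23 × 8 × 46 = 84.64 in aggregate.
Group total = 26 + 84.64 = 110.64.

110.64 hours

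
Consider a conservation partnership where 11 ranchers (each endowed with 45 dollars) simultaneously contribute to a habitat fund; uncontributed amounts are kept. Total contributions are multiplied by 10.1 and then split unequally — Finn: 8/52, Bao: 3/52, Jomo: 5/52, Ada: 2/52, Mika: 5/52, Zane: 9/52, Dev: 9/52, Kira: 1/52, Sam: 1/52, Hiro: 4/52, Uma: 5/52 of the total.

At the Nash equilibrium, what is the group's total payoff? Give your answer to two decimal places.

1723.50 dollars

For player j, contributing a unit is worthwhile iff 10.1 × (j's share) ≥ 1, i.e. iff j's share is at least 0.0990.
The shares above 0.0990 belong to Finn, Zane and Dev, contributing 45 each; the remaining 8 contribute 0. Total contributed: 135.
The habitat fund pays out 10.1 × 135 = 1363.50 in total (split across the unequal shares, but the aggregate is all that matters for the group sum).
The 8 free-riders keep 45 each, adding 360. Group total = 360 + 1363.50 = 1723.50.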